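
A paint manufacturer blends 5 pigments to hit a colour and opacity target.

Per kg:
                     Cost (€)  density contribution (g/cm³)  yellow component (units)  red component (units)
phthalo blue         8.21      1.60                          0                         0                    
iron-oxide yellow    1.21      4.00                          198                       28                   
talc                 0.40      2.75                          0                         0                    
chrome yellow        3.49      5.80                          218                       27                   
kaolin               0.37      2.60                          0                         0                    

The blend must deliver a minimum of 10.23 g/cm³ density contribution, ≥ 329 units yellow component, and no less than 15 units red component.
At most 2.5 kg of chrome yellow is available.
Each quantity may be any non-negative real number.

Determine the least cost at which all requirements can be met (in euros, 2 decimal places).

This is a linear program. Let x1 = kg of phthalo blue, x2 = kg of iron-oxide yellow, x3 = kg of talc, x4 = kg of chrome yellow, x5 = kg of kaolin.
Minimize 8.21x1 + 1.21x2 + 0.4x3 + 3.49x4 + 0.37x5 s.t.:
  1.6x1 + 4x2 + 2.75x3 + 5.8x4 + 2.6x5 ≥ 10.23   (density contribution)
  198x2 + 218x4 ≥ 329   (yellow component)
  28x2 + 27x4 ≥ 15   (red component)
  x4 ≤ 2.5
  x1, x2, x3, x4, x5 ≥ 0.
At the optimum only iron-oxide yellow, kaolin are positive (phthalo blue, talc, chrome yellow = 0). The density contribution and yellow component requirements are met with equality.
Optimal quantities: iron-oxide yellow = 1.662 kg, kaolin = 1.378 kg.
Cost = 1.21·1.662 + 0.37·1.378 = 2.5209.

€2.52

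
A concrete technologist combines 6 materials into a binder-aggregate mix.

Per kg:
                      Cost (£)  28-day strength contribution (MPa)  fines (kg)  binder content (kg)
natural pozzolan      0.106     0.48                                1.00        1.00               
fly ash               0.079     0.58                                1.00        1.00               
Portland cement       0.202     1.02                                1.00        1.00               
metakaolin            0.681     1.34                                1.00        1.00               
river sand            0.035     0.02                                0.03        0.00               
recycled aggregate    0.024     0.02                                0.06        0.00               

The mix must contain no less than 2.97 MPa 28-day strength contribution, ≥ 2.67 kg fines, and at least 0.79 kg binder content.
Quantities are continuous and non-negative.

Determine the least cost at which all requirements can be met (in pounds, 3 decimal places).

Treat it as an LP. Let x1 = kg of natural pozzolan, x2 = kg of fly ash, x3 = kg of Portland cement, x4 = kg of metakaolin, x5 = kg of river sand, x6 = kg of recycled aggregate.
Minimise 0.106x1 + 0.079x2 + 0.202x3 + 0.681x4 + 0.035x5 + 0.024x6 subject to:
  0.48x1 + 0.58x2 + 1.02x3 + 1.34x4 + 0.02x5 + 0.02x6 ≥ 2.97   (28-day strength contribution)
  1x1 + 1x2 + 1x3 + 1x4 + 0.03x5 + 0.06x6 ≥ 2.67   (fines)
  1x1 + 1x2 + 1x3 + 1x4 ≥ 0.79   (binder content)
  x1, x2, x3, x4, x5, x6 ≥ 0.
The cheapest feasible vertex uses only fly ash; natural pozzolan, Portland cement, metakaolin, river sand, recycled aggregate are not used. There the 28-day strength contribution constraint is tight.
That vertex is x2 = 5.121.
Total cost: 0.079·5.121 = 0.40456.

£0.405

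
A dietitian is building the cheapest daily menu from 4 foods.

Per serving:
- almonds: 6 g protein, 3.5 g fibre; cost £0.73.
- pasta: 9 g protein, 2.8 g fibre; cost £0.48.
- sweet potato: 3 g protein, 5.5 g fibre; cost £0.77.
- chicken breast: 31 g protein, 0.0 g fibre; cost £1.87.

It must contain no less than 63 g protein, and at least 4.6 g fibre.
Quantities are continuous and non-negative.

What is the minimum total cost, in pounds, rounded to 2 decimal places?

Treat it as an LP. Let x1 = servings of almonds, x2 = servings of pasta, x3 = servings of sweet potato, x4 = servings of chicken breast.
Minimize 0.73x1 + 0.48x2 + 0.77x3 + 1.87x4 with:
  6x1 + 9x2 + 3x3 + 31x4 ≥ 63   (protein)
  3.5x1 + 2.8x2 + 5.5x3 ≥ 4.6   (fibre)
  x1, x2, x3, x4 ≥ 0.
The cheapest feasible vertex uses only pasta; almonds, sweet potato, chicken breast are not used. There the protein constraint is tight.
So pasta = 7 servings.
Cost = 0.48·7 = 3.3600.

£3.36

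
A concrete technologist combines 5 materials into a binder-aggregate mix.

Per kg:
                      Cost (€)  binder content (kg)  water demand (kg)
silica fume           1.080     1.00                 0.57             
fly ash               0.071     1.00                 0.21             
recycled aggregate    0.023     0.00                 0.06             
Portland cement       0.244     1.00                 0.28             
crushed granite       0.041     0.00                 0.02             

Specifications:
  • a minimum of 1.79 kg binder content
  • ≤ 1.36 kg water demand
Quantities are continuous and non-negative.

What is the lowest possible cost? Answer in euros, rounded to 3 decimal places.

Let x1 = kg of silica fume, x2 = kg of fly ash, x3 = kg of recycled aggregate, x4 = kg of Portland cement, x5 = kg of crushed granite.
Minimize 1.08x1 + 0.071x2 + 0.023x3 + 0.244x4 + 0.041x5 subject to:
  1x1 + 1x2 + 1x4 ≥ 1.79   (binder content)
  0.57x1 + 0.21x2 + 0.06x3 + 0.28x4 + 0.02x5 ≤ 1.36   (water demand)
  x1, x2, x3, x4, x5 ≥ 0.
The minimum-cost mix takes nothing from silica fume, recycled aggregate, Portland cement, crushed granite — only fly ash. There the binder content constraint is tight.
That vertex is x2 = 1.79.
Objective = 0.071·1.79 = 0.12709.

€0.127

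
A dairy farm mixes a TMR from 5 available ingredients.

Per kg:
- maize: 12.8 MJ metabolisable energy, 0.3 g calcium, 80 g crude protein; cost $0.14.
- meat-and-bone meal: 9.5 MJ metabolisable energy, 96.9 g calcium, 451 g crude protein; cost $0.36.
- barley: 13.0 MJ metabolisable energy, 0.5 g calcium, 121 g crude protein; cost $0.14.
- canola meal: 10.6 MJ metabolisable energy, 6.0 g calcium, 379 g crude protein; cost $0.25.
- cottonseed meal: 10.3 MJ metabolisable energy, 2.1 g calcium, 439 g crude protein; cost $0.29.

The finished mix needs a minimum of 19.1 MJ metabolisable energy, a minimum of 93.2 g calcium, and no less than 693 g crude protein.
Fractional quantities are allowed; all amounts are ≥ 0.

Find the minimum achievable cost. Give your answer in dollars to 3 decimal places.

$0.531

Treat it as an LP. Let x1 = kg of maize, x2 = kg of meat-and-bone meal, x3 = kg of barley, x4 = kg of canola meal, x5 = kg of cottonseed meal.
Minimise 0.14x1 + 0.36x2 + 0.14x3 + 0.25x4 + 0.29x5 with:
  12.8x1 + 9.5x2 + 13x3 + 10.6x4 + 10.3x5 ≥ 19.1   (metabolisable energy)
  0.3x1 + 96.9x2 + 0.5x3 + 6x4 + 2.1x5 ≥ 93.2   (calcium)
  80x1 + 451x2 + 121x3 + 379x4 + 439x5 ≥ 693   (crude protein)
  x1, x2, x3, x4, x5 ≥ 0.
At the optimum only meat-and-bone meal, barley, canola meal are positive (maize, cottonseed meal = 0). Binding constraints: metabolisable energy, calcium, crude protein.
Solving gives x2 = 0.9203, x3 = 0.2687, x4 = 0.6475.
Cost = 0.36·0.9203 + 0.14·0.2687 + 0.25·0.6475 = 0.53080.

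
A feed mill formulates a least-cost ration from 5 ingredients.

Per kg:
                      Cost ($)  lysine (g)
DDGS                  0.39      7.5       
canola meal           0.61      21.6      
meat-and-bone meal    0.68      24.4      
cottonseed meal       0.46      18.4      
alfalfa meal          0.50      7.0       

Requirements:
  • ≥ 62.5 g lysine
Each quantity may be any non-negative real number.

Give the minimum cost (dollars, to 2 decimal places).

$1.56

Set it up as a linear program. Let x1 = kg of DDGS, x2 = kg of canola meal, x3 = kg of meat-and-bone meal, x4 = kg of cottonseed meal, x5 = kg of alfalfa meal.
min 0.39x1 + 0.61x2 + 0.68x3 + 0.46x4 + 0.5x5 subject to:
  7.5x1 + 21.6x2 + 24.4x3 + 18.4x4 + 7x5 ≥ 62.5   (lysine)
  x1, x2, x3, x4, x5 ≥ 0.
The minimum-cost mix takes nothing from DDGS, canola meal, meat-and-bone meal, alfalfa meal — only cottonseed meal. There the lysine constraint is tight.
Solving gives x4 = 3.397.
Hence cost = 0.46·3.397 = $1.5626.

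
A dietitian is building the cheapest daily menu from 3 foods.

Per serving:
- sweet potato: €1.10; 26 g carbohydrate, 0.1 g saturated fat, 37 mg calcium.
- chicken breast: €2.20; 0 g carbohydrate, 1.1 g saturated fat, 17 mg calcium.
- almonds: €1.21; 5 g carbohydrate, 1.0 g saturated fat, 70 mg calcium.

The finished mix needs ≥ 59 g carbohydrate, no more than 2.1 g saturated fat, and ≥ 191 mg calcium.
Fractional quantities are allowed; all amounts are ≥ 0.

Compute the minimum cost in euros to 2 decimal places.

Let x1 = servings of sweet potato, x2 = servings of chicken breast, x3 = servings of almonds.
Minimize 1.1x1 + 2.2x2 + 1.21x3 with:
  26x1 + 5x3 ≥ 59   (carbohydrate)
  0.1x1 + 1.1x2 + 1x3 ≤ 2.1   (saturated fat)
  37x1 + 17x2 + 70x3 ≥ 191   (calcium)
  x1, x2, x3 ≥ 0.
The minimum-cost mix takes nothing from chicken breast — only sweet potato, almonds. There the carbohydrate and calcium constraints are tight.
So sweet potato = 1.942 servings, almonds = 1.702 servings.
Hence cost = 1.1·1.942 + 1.21·1.702 = €4.1956.

€4.20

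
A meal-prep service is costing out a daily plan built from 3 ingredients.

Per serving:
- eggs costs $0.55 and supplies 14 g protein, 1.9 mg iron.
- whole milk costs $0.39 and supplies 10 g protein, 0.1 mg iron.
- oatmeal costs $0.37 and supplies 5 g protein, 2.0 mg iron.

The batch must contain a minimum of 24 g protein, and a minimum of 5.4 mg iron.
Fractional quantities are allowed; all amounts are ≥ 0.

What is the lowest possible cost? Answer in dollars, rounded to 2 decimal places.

$1.22

Treat it as an LP. Let x1 = servings of eggs, x2 = servings of whole milk, x3 = servings of oatmeal.
Minimize 0.55x1 + 0.39x2 + 0.37x3 s.t.:
  14x1 + 10x2 + 5x3 ≥ 24   (protein)
  1.9x1 + 0.1x2 + 2x3 ≥ 5.4   (iron)
  x1, x2, x3 ≥ 0.
At the optimum only eggs, oatmeal are positive (whole milk = 0). The protein and iron requirements are met with equality.
Solving gives x1 = 1.135, x3 = 1.622.
Total cost: 0.55·1.135 + 0.37·1.622 = 1.2244.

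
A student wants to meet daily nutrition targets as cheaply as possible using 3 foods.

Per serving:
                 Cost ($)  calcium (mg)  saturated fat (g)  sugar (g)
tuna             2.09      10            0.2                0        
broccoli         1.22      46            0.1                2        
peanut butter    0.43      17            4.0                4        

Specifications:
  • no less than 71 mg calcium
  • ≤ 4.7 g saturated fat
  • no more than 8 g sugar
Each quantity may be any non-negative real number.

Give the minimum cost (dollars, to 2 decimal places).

Let x1 = servings of tuna, x2 = servings of broccoli, x3 = servings of peanut butter.
min 2.09x1 + 1.22x2 + 0.43x3 s.t.:
  10x1 + 46x2 + 17x3 ≥ 71   (calcium)
  0.2x1 + 0.1x2 + 4x3 ≤ 4.7   (saturated fat)
  2x2 + 4x3 ≤ 8   (sugar)
  x1, x2, x3 ≥ 0.
The minimum-cost mix takes nothing from tuna — only broccoli, peanut butter. The calcium and saturated fat requirements are met with equality.
Optimal quantities: broccoli = 1.12 servings, peanut butter = 1.147 servings.
Total cost: 1.22·1.12 + 0.43·1.147 = 1.8596.

$1.86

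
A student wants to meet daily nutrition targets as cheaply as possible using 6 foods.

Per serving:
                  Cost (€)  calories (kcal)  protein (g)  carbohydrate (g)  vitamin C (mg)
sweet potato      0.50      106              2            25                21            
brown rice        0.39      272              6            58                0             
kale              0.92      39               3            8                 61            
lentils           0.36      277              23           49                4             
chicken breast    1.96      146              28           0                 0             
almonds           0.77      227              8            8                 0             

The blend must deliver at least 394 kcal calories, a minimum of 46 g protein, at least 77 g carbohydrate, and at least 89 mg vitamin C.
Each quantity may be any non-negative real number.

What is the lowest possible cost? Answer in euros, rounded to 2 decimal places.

€1.89

Let x1 = servings of sweet potato, x2 = servings of brown rice, x3 = servings of kale, x4 = servings of lentils, x5 = servings of chicken breast, x6 = servings of almonds.
min 0.5x1 + 0.39x2 + 0.92x3 + 0.36x4 + 1.96x5 + 0.77x6 s.t.:
  106x1 + 272x2 + 39x3 + 277x4 + 146x5 + 227x6 ≥ 394   (calories)
  2x1 + 6x2 + 3x3 + 23x4 + 28x5 + 8x6 ≥ 46   (protein)
  25x1 + 58x2 + 8x3 + 49x4 + 8x6 ≥ 77   (carbohydrate)
  21x1 + 61x3 + 4x4 ≥ 89   (vitamin C)
  x1, x2, x3, x4, x5, x6 ≥ 0.
The minimum-cost mix takes nothing from sweet potato, brown rice, chicken breast, almonds — only kale, lentils. Binding constraints: protein and vitamin C.
Optimal quantities: kale = 1.339 servings, lentils = 1.825 servings.
Cost = 0.92·1.339 + 0.36·1.825 = 1.8889.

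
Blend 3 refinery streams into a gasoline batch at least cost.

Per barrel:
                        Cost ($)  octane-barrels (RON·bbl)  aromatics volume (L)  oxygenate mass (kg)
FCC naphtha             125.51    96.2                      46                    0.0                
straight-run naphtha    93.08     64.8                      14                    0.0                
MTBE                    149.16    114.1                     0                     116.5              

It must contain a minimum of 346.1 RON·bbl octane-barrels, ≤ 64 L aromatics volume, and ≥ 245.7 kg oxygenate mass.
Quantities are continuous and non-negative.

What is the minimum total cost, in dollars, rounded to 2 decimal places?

$452.17

Treat it as an LP. Let x1 = barrels of FCC naphtha, x2 = barrels of straight-run naphtha, x3 = barrels of MTBE.
Minimise 125.51x1 + 93.08x2 + 149.16x3 subject to:
  96.2x1 + 64.8x2 + 114.1x3 ≥ 346.1   (octane-barrels)
  46x1 + 14x2 ≤ 64   (aromatics volume)
  116.5x3 ≥ 245.7   (oxygenate mass)
  x1, x2, x3 ≥ 0.
The optimal basis is {FCC naphtha, MTBE}; straight-run naphtha drops out. Binding constraints: octane-barrels and oxygenate mass.
Solving gives x1 = 1.09627, x3 = 2.10901.
Total cost: 125.51·1.09627 + 149.16·2.10901 = 452.1728.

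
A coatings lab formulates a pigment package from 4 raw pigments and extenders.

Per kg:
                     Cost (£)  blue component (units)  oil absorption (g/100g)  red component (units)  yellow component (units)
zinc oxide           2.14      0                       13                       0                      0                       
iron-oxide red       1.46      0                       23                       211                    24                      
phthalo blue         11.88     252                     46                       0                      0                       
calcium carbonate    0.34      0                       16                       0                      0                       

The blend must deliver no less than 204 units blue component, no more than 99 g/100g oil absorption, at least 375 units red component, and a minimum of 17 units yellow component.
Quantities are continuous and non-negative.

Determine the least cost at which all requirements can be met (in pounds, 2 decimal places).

Let x1 = kg of zinc oxide, x2 = kg of iron-oxide red, x3 = kg of phthalo blue, x4 = kg of calcium carbonate.
Minimise 2.14x1 + 1.46x2 + 11.88x3 + 0.34x4 s.t.:
  252x3 ≥ 204   (blue component)
  13x1 + 23x2 + 46x3 + 16x4 ≤ 99   (oil absorption)
  211x2 ≥ 375   (red component)
  24x2 ≥ 17   (yellow component)
  x1, x2, x3, x4 ≥ 0.
At the optimum only iron-oxide red, phthalo blue are positive (zinc oxide, calcium carbonate = 0). The blue component and red component requirements are met with equality.
Optimal quantities: iron-oxide red = 1.777 kg, phthalo blue = 0.8095 kg.
Total cost: 1.46·1.777 + 11.88·0.8095 = 12.2113.

£12.21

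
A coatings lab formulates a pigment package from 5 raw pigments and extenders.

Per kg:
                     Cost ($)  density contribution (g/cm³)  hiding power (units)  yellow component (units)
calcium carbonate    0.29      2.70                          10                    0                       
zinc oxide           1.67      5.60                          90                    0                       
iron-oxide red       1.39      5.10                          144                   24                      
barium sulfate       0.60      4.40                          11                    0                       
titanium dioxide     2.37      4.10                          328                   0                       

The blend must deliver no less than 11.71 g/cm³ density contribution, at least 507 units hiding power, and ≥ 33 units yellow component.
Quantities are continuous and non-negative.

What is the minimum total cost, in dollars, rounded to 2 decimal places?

$4.21

Treat it as an LP. Let x1 = kg of calcium carbonate, x2 = kg of zinc oxide, x3 = kg of iron-oxide red, x4 = kg of barium sulfate, x5 = kg of titanium dioxide.
Minimise 0.29x1 + 1.67x2 + 1.39x3 + 0.6x4 + 2.37x5 s.t.:
  2.7x1 + 5.6x2 + 5.1x3 + 4.4x4 + 4.1x5 ≥ 11.71   (density contribution)
  10x1 + 90x2 + 144x3 + 11x4 + 328x5 ≥ 507   (hiding power)
  24x3 ≥ 33   (yellow component)
  x1, x2, x3, x4, x5 ≥ 0.
The minimum-cost mix takes nothing from zinc oxide, barium sulfate — only calcium carbonate, iron-oxide red, titanium dioxide. There the density contribution, hiding power, yellow component constraints are tight.
Solving gives x1 = 0.3243, x3 = 1.375, x5 = 0.9322.
Hence cost = 0.29·0.3243 + 1.39·1.375 + 2.37·0.9322 = $4.2146.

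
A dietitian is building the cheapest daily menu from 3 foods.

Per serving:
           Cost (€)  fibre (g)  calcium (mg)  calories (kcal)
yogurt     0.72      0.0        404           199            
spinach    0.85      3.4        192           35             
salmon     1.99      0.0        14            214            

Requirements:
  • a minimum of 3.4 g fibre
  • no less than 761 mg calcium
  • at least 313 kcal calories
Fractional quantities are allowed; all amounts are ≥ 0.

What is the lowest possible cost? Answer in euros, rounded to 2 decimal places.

This is a linear program. Let x1 = servings of yogurt, x2 = servings of spinach, x3 = servings of salmon.
Minimise 0.72x1 + 0.85x2 + 1.99x3 with:
  3.4x2 ≥ 3.4   (fibre)
  404x1 + 192x2 + 14x3 ≥ 761   (calcium)
  199x1 + 35x2 + 214x3 ≥ 313   (calories)
  x1, x2, x3 ≥ 0.
The optimal basis is {yogurt, spinach}; salmon drops out. The fibre and calcium requirements are met with equality.
So yogurt = 1.408 servings, spinach = 1 serving.
Cost = 0.72·1.408 + 0.85·1 = 1.8638.

€1.86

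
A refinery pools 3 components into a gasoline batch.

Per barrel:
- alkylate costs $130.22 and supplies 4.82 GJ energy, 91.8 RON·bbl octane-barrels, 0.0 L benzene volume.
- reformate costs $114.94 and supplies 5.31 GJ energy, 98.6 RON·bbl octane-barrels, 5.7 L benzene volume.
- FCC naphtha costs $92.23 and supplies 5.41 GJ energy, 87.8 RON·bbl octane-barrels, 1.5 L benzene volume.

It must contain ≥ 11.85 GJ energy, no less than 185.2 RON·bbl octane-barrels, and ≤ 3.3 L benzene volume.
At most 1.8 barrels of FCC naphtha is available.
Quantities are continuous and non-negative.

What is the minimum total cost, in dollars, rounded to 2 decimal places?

$220.07

This is a linear program. Let x1 = barrels of alkylate, x2 = barrels of reformate, x3 = barrels of FCC naphtha.
Minimize 130.22x1 + 114.94x2 + 92.23x3 with:
  4.82x1 + 5.31x2 + 5.41x3 ≥ 11.85   (energy)
  91.8x1 + 98.6x2 + 87.8x3 ≥ 185.2   (octane-barrels)
  5.7x2 + 1.5x3 ≤ 3.3   (benzene volume)
  x3 ≤ 1.8
  x1, x2, x3 ≥ 0.
All 3 inputs are positive at the optimum. There the energy, benzene volume, the FCC naphtha cap constraints are tight.
Solving gives x1 = 0.3222, x2 = 0.1053, x3 = 1.8.
Hence cost = 130.22·0.3222 + 114.94·0.1053 + 92.23·1.8 = $220.0741.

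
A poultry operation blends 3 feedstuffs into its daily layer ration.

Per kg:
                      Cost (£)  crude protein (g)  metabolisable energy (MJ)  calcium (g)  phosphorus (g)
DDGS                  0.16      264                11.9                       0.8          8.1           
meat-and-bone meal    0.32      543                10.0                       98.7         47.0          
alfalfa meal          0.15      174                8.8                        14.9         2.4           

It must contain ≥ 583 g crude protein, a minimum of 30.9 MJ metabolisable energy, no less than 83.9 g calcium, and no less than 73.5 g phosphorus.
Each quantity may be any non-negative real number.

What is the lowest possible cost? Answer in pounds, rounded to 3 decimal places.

Let x1 = kg of DDGS, x2 = kg of meat-and-bone meal, x3 = kg of alfalfa meal.
Minimise 0.16x1 + 0.32x2 + 0.15x3 with:
  264x1 + 543x2 + 174x3 ≥ 583   (crude protein)
  11.9x1 + 10x2 + 8.8x3 ≥ 30.9   (metabolisable energy)
  0.8x1 + 98.7x2 + 14.9x3 ≥ 83.9   (calcium)
  8.1x1 + 47x2 + 2.4x3 ≥ 73.5   (phosphorus)
  x1, x2, x3 ≥ 0.
The cheapest feasible vertex uses only DDGS, meat-and-bone meal; alfalfa meal is not used. Binding constraints: metabolisable energy and phosphorus.
Optimal quantities: DDGS = 1.5 kg, meat-and-bone meal = 1.305 kg.
Cost = 0.16·1.5 + 0.32·1.305 = 0.65760.

£0.658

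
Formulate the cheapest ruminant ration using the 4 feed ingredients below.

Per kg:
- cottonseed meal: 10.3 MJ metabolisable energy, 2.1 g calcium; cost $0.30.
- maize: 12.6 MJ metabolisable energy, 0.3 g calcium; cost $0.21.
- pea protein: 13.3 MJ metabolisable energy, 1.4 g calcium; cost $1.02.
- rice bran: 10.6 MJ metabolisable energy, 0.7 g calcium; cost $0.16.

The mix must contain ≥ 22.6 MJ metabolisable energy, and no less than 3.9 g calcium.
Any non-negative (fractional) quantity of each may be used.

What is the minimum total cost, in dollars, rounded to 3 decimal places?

$0.586

Let x1 = kg of cottonseed meal, x2 = kg of maize, x3 = kg of pea protein, x4 = kg of rice bran.
min 0.3x1 + 0.21x2 + 1.02x3 + 0.16x4 subject to:
  10.3x1 + 12.6x2 + 13.3x3 + 10.6x4 ≥ 22.6   (metabolisable energy)
  2.1x1 + 0.3x2 + 1.4x3 + 0.7x4 ≥ 3.9   (calcium)
  x1, x2, x3, x4 ≥ 0.
The cheapest feasible vertex uses only cottonseed meal, rice bran; maize, pea protein are not used. Binding constraints: metabolisable energy and calcium.
So cottonseed meal = 1.696 kg, rice bran = 0.4844 kg.
Total cost: 0.3·1.696 + 0.16·0.4844 = 0.58630.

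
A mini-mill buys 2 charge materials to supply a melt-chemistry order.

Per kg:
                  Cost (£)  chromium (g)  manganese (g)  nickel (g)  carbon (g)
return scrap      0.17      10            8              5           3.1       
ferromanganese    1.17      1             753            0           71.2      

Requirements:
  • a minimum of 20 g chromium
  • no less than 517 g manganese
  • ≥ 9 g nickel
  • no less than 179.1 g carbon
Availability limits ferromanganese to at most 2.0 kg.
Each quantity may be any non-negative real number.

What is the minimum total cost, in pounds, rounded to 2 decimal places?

Let x1 = kg of return scrap, x2 = kg of ferromanganese.
Minimise 0.17x1 + 1.17x2 subject to:
  10x1 + 1x2 ≥ 20   (chromium)
  8x1 + 753x2 ≥ 517   (manganese)
  5x1 ≥ 9   (nickel)
  3.1x1 + 71.2x2 ≥ 179.1   (carbon)
  x2 ≤ 2
  x1, x2 ≥ 0.
Both inputs are positive at the optimum. Binding constraints: carbon and the ferromanganese cap.
That vertex is x1 = 11.84, x2 = 2.
Objective = 0.17·11.84 + 1.17·2 = 4.3528.

£4.35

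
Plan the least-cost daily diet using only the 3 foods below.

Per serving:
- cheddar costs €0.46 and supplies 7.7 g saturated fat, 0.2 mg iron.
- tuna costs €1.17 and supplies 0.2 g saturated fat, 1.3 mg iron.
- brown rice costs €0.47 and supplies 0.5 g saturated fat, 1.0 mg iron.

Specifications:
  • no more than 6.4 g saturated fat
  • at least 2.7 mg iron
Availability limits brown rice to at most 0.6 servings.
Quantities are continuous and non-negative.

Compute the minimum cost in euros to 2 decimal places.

Treat it as an LP. Let x1 = servings of cheddar, x2 = servings of tuna, x3 = servings of brown rice.
min 0.46x1 + 1.17x2 + 0.47x3 subject to:
  7.7x1 + 0.2x2 + 0.5x3 ≤ 6.4   (saturated fat)
  0.2x1 + 1.3x2 + 1x3 ≥ 2.7   (iron)
  x3 ≤ 0.6
  x1, x2, x3 ≥ 0.
The optimal basis is {tuna, brown rice}; cheddar drops out. Binding constraints: iron and the brown rice cap.
Solving gives x2 = 1.615, x3 = 0.6.
Cost = 1.17·1.615 + 0.47·0.6 = 2.1716.

€2.17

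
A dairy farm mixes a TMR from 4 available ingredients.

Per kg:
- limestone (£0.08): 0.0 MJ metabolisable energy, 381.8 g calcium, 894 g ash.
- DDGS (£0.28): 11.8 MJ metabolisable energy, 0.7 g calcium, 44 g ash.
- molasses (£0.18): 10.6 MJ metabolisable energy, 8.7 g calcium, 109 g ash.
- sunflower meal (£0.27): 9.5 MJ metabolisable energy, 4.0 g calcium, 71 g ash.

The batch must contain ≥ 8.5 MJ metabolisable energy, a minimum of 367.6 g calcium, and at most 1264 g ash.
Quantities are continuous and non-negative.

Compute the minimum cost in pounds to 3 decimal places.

£0.220

Let x1 = kg of limestone, x2 = kg of DDGS, x3 = kg of molasses, x4 = kg of sunflower meal.
min 0.08x1 + 0.28x2 + 0.18x3 + 0.27x4 subject to:
  11.8x2 + 10.6x3 + 9.5x4 ≥ 8.5   (metabolisable energy)
  381.8x1 + 0.7x2 + 8.7x3 + 4x4 ≥ 367.6   (calcium)
  894x1 + 44x2 + 109x3 + 71x4 ≤ 1264   (ash)
  x1, x2, x3, x4 ≥ 0.
At the optimum only limestone, molasses are positive (DDGS, sunflower meal = 0). There the metabolisable energy and calcium constraints are tight.
That vertex is x1 = 0.9445, x3 = 0.8019.
Hence cost = 0.08·0.9445 + 0.18·0.8019 = £0.21990.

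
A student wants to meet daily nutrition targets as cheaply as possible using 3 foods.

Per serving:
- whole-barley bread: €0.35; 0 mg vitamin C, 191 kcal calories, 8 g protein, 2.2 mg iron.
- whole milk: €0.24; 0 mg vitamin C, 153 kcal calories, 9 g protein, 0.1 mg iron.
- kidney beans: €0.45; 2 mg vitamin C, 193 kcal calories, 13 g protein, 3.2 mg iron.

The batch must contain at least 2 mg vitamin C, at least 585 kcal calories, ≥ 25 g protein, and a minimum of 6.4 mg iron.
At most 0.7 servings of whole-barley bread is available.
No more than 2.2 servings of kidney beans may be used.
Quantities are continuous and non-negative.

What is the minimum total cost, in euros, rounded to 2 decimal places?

Set it up as a linear program. Let x1 = servings of whole-barley bread, x2 = servings of whole milk, x3 = servings of kidney beans.
min 0.35x1 + 0.24x2 + 0.45x3 s.t.:
  2x3 ≥ 2   (vitamin C)
  191x1 + 153x2 + 193x3 ≥ 585   (calories)
  8x1 + 9x2 + 13x3 ≥ 25   (protein)
  2.2x1 + 0.1x2 + 3.2x3 ≥ 6.4   (iron)
  x1 ≤ 0.7
  x3 ≤ 2.2
  x1, x2, x3 ≥ 0.
The optimal mix uses every input. Binding constraints: calories, iron, the whole-barley bread cap.
Optimal quantities: whole-barley bread = 0.7 servings, whole milk = 1.076 servings, kidney beans = 1.485 servings.
Total cost: 0.35·0.7 + 0.24·1.076 + 0.45·1.485 = 1.1715.

€1.17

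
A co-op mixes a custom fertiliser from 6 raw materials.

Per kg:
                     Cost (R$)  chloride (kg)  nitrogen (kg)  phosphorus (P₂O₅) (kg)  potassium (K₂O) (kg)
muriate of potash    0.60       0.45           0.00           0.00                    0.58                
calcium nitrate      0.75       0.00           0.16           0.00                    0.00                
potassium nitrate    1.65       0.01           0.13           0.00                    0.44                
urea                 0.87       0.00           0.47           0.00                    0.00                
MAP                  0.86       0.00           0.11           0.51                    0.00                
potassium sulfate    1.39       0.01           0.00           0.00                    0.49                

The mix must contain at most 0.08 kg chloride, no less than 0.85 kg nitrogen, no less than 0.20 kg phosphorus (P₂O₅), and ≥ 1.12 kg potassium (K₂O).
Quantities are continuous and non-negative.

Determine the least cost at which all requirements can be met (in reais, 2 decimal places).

R$4.87

This is a linear program. Let x1 = kg of muriate of potash, x2 = kg of calcium nitrate, x3 = kg of potassium nitrate, x4 = kg of urea, x5 = kg of MAP, x6 = kg of potassium sulfate.
min 0.6x1 + 0.75x2 + 1.65x3 + 0.87x4 + 0.86x5 + 1.39x6 subject to:
  0.45x1 + 0.01x3 + 0.01x6 ≤ 0.08   (chloride)
  0.16x2 + 0.13x3 + 0.47x4 + 0.11x5 ≥ 0.85   (nitrogen)
  0.51x5 ≥ 0.2   (phosphorus (P₂O₅))
  0.58x1 + 0.44x3 + 0.49x6 ≥ 1.12   (potassium (K₂O))
  x1, x2, x3, x4, x5, x6 ≥ 0.
The minimum-cost mix takes nothing from calcium nitrate, potassium nitrate — only muriate of potash, urea, MAP, potassium sulfate. Binding constraints: chloride, nitrogen, phosphorus (P₂O₅), potassium (K₂O).
Optimal quantities: muriate of potash = 0.1304 kg, urea = 1.717 kg, MAP = 0.3922 kg, potassium sulfate = 2.131 kg.
Hence cost = 0.6·0.1304 + 0.87·1.717 + 0.86·0.3922 + 1.39·2.131 = R$4.8714.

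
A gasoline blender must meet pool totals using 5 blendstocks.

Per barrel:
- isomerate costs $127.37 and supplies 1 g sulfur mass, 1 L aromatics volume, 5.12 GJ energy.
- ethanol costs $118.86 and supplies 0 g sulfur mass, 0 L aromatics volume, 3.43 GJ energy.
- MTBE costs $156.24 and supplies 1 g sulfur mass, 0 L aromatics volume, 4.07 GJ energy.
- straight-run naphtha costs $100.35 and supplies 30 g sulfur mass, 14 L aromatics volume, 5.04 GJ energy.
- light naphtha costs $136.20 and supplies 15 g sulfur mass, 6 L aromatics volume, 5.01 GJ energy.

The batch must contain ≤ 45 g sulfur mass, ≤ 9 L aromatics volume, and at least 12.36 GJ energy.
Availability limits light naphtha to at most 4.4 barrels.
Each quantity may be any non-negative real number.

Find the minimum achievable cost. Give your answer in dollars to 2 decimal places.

$294.81

Set it up as a linear program. Let x1 = barrels of isomerate, x2 = barrels of ethanol, x3 = barrels of MTBE, x4 = barrels of straight-run naphtha, x5 = barrels of light naphtha.
Minimize 127.37x1 + 118.86x2 + 156.24x3 + 100.35x4 + 136.2x5 s.t.:
  1x1 + 1x3 + 30x4 + 15x5 ≤ 45   (sulfur mass)
  1x1 + 14x4 + 6x5 ≤ 9   (aromatics volume)
  5.12x1 + 3.43x2 + 4.07x3 + 5.04x4 + 5.01x5 ≥ 12.36   (energy)
  x5 ≤ 4.4
  x1, x2, x3, x4, x5 ≥ 0.
The optimal basis is {isomerate, straight-run naphtha}; ethanol, MTBE, light naphtha drop out. Binding constraints: aromatics volume and energy.
Solving gives x1 = 1.91597, x4 = 0.506002.
Cost = 127.37·1.91597 + 100.35·0.506002 = 294.8144.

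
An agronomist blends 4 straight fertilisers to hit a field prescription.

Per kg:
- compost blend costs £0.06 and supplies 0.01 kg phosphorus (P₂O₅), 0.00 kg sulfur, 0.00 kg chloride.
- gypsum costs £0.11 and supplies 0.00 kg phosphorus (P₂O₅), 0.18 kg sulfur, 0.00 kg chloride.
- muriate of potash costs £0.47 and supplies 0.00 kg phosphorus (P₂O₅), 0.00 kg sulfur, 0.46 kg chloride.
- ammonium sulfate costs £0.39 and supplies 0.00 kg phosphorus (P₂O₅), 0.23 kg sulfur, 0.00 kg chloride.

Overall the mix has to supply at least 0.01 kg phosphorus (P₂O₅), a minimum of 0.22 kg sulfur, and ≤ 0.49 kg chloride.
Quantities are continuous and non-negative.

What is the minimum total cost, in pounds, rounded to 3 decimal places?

This is a linear program. Let x1 = kg of compost blend, x2 = kg of gypsum, x3 = kg of muriate of potash, x4 = kg of ammonium sulfate.
Minimise 0.06x1 + 0.11x2 + 0.47x3 + 0.39x4 s.t.:
  0.01x1 ≥ 0.01   (phosphorus (P₂O₅))
  0.18x2 + 0.23x4 ≥ 0.22   (sulfur)
  0.46x3 ≤ 0.49   (chloride)
  x1, x2, x3, x4 ≥ 0.
The cheapest feasible vertex uses only compost blend, gypsum; muriate of potash, ammonium sulfate are not used. The phosphorus (P₂O₅) and sulfur requirements are met with equality.
So compost blend = 1 kg, gypsum = 1.222 kg.
Objective = 0.06·1 + 0.11·1.222 = 0.19442.

£0.194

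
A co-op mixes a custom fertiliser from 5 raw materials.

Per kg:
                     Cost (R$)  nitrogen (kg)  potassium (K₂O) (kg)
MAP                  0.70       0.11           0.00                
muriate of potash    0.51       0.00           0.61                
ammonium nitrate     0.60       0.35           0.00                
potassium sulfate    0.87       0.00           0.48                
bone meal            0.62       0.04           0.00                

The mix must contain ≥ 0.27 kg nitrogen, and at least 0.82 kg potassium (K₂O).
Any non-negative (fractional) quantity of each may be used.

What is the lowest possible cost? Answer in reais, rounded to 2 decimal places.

Let x1 = kg of MAP, x2 = kg of muriate of potash, x3 = kg of ammonium nitrate, x4 = kg of potassium sulfate, x5 = kg of bone meal.
Minimize 0.7x1 + 0.51x2 + 0.6x3 + 0.87x4 + 0.62x5 subject to:
  0.11x1 + 0.35x3 + 0.04x5 ≥ 0.27   (nitrogen)
  0.61x2 + 0.48x4 ≥ 0.82   (potassium (K₂O))
  x1, x2, x3, x4, x5 ≥ 0.
The minimum-cost mix takes nothing from MAP, potassium sulfate, bone meal — only muriate of potash, ammonium nitrate. The nitrogen and potassium (K₂O) requirements are met with equality.
That vertex is x2 = 1.344, x3 = 0.7714.
Total cost: 0.51·1.344 + 0.6·0.7714 = 1.1483.

R$1.15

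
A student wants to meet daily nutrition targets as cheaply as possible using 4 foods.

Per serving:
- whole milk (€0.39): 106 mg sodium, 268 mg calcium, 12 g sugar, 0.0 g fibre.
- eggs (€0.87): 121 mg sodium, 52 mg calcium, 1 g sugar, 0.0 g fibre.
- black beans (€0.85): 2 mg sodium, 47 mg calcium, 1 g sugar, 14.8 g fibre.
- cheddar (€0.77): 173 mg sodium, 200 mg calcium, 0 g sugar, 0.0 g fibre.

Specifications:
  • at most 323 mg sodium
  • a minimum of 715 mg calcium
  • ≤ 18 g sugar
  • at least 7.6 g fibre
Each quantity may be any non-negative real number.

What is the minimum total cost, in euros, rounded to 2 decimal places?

€4.53

Let x1 = servings of whole milk, x2 = servings of eggs, x3 = servings of black beans, x4 = servings of cheddar.
Minimise 0.39x1 + 0.87x2 + 0.85x3 + 0.77x4 s.t.:
  106x1 + 121x2 + 2x3 + 173x4 ≤ 323   (sodium)
  268x1 + 52x2 + 47x3 + 200x4 ≥ 715   (calcium)
  12x1 + 1x2 + 1x3 ≤ 18   (sugar)
  14.8x3 ≥ 7.6   (fibre)
  x1, x2, x3, x4 ≥ 0.
The minimum-cost mix takes nothing from eggs — only whole milk, black beans, cheddar. The sodium, calcium, sugar requirements are met with equality.
Optimal quantities: whole milk = 1.184 servings, black beans = 3.789 servings, cheddar = 1.098 servings.
Cost = 0.39·1.184 + 0.85·3.789 + 0.77·1.098 = 4.5279.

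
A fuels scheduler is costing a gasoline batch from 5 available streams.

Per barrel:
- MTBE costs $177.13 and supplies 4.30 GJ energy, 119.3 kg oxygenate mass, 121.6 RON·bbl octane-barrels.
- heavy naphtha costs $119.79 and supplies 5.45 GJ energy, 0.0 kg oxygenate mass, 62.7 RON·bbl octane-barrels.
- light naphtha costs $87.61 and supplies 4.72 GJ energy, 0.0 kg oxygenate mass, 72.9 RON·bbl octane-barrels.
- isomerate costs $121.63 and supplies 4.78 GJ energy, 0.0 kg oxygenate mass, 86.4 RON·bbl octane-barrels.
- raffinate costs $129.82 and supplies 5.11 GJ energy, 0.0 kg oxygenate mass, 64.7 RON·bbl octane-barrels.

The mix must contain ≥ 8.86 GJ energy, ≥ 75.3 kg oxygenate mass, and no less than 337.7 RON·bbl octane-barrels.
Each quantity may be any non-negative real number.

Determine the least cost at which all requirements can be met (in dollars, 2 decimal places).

Treat it as an LP. Let x1 = barrels of MTBE, x2 = barrels of heavy naphtha, x3 = barrels of light naphtha, x4 = barrels of isomerate, x5 = barrels of raffinate.
Minimize 177.13x1 + 119.79x2 + 87.61x3 + 121.63x4 + 129.82x5 with:
  4.3x1 + 5.45x2 + 4.72x3 + 4.78x4 + 5.11x5 ≥ 8.86   (energy)
  119.3x1 ≥ 75.3   (oxygenate mass)
  121.6x1 + 62.7x2 + 72.9x3 + 86.4x4 + 64.7x5 ≥ 337.7   (octane-barrels)
  x1, x2, x3, x4, x5 ≥ 0.
The cheapest feasible vertex uses only MTBE, light naphtha; heavy naphtha, isomerate, raffinate are not used. The oxygenate mass and octane-barrels requirements are met with equality.
That vertex is x1 = 0.63118, x3 = 3.5795.
Objective = 177.13·0.63118 + 87.61·3.5795 = 425.4009.

$425.40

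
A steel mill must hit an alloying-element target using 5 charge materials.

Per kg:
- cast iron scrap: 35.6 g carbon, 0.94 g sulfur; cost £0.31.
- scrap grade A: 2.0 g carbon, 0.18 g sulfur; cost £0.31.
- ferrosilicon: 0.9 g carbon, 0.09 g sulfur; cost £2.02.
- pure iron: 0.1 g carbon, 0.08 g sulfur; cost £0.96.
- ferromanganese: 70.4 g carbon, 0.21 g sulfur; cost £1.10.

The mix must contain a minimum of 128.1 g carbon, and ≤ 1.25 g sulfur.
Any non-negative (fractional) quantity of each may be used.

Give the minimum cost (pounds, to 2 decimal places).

£1.75

Treat it as an LP. Let x1 = kg of cast iron scrap, x2 = kg of scrap grade A, x3 = kg of ferrosilicon, x4 = kg of pure iron, x5 = kg of ferromanganese.
min 0.31x1 + 0.31x2 + 2.02x3 + 0.96x4 + 1.1x5 with:
  35.6x1 + 2x2 + 0.9x3 + 0.1x4 + 70.4x5 ≥ 128.1   (carbon)
  0.94x1 + 0.18x2 + 0.09x3 + 0.08x4 + 0.21x5 ≤ 1.25   (sulfur)
  x1, x2, x3, x4, x5 ≥ 0.
The optimal basis is {cast iron scrap, ferromanganese}; scrap grade A, ferrosilicon, pure iron drop out. Binding constraints: carbon and sulfur.
So cast iron scrap = 1.041 kg, ferromanganese = 1.293 kg.
Cost = 0.31·1.041 + 1.1·1.293 = 1.74501.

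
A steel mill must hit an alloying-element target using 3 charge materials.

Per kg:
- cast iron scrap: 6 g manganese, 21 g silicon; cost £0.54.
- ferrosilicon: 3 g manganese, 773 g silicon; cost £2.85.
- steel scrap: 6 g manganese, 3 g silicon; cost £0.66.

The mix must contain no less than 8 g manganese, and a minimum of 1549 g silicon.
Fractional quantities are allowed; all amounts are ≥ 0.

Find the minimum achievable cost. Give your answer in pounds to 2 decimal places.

Let x1 = kg of cast iron scrap, x2 = kg of ferrosilicon, x3 = kg of steel scrap.
Minimize 0.54x1 + 2.85x2 + 0.66x3 subject to:
  6x1 + 3x2 + 6x3 ≥ 8   (manganese)
  21x1 + 773x2 + 3x3 ≥ 1549   (silicon)
  x1, x2, x3 ≥ 0.
The cheapest feasible vertex uses only cast iron scrap, ferrosilicon; steel scrap is not used. The manganese and silicon requirements are met with equality.
That vertex is x1 = 0.336, x2 = 1.995.
Hence cost = 0.54·0.336 + 2.85·1.995 = £5.8672.

£5.87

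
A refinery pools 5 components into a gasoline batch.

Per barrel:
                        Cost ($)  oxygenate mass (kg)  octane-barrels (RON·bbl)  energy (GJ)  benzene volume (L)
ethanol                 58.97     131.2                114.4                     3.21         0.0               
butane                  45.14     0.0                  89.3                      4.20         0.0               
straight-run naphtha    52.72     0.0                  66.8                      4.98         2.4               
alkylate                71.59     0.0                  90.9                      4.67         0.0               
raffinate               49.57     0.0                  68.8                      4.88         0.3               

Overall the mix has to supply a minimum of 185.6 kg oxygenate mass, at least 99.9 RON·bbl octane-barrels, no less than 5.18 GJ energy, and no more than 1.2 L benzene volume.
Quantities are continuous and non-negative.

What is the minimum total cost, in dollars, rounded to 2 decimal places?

$89.91

Let x1 = barrels of ethanol, x2 = barrels of butane, x3 = barrels of straight-run naphtha, x4 = barrels of alkylate, x5 = barrels of raffinate.
Minimise 58.97x1 + 45.14x2 + 52.72x3 + 71.59x4 + 49.57x5 with:
  131.2x1 ≥ 185.6   (oxygenate mass)
  114.4x1 + 89.3x2 + 66.8x3 + 90.9x4 + 68.8x5 ≥ 99.9   (octane-barrels)
  3.21x1 + 4.2x2 + 4.98x3 + 4.67x4 + 4.88x5 ≥ 5.18   (energy)
  2.4x3 + 0.3x5 ≤ 1.2   (benzene volume)
  x1, x2, x3, x4, x5 ≥ 0.
The cheapest feasible vertex uses only ethanol, raffinate; butane, straight-run naphtha, alkylate are not used. There the oxygenate mass and energy constraints are tight.
So ethanol = 1.4146 barrels, raffinate = 0.13095 barrels.
Total cost: 58.97·1.4146 + 49.57·0.13095 = 89.9102.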